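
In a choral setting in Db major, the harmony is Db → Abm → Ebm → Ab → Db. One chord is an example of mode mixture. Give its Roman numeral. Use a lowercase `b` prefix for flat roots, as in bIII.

In Db major the diatonic chords are Db, Ebm, Fm, Gb, Ab, Bbm, Cdim. Db, Ebm and Ab are all diatonic. But Abm (Ab–Cb–Eb) is foreign: the diatonic V on degree 5 is Ab, whereas Abm comes from Db minor. It is labeled v.

v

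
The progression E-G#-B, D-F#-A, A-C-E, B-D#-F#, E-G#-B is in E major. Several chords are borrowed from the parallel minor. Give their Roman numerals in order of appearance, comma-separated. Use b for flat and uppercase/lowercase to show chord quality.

bVII, iv

The diatonic triads in E major are E, F#m, G#m, A, B, C#m, D#dim. Of the given chords, E–G#–B = E and B–D#–F# = B are diatonic. D–F#–A doesn't fit — on degree 7 E major would have D#dim (vii°). D is the degree-7 chord of E minor, so it is the borrowed bVII. A–C–E is not: scale degree 4 in E major carries A (IV). In E minor the chord on that degree is Am, so here it functions as iv, borrowed from the parallel minor.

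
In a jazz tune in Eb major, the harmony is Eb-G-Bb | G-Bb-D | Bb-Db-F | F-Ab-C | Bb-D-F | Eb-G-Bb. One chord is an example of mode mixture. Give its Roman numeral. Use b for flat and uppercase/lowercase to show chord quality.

In Eb major the diatonic chords are Eb, Fm, Gm, Ab, Bb, Cm, Ddim. Eb–G–Bb = Eb, G–Bb–D = Gm, F–Ab–C = Fm and Bb–D–F = Bb all belong to that set. But Bb–Db–F is foreign: the diatonic V on degree 5 is Bb, whereas Bbm comes from Eb minor. It is labeled v.

v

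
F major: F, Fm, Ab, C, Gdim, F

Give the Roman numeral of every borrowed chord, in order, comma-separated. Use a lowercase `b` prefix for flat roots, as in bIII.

F major has the diatonic set F, Gm, Am, Bb, C, Dm, Edim. F and C both belong to that set. Fm (F–Ab–C) is not: scale degree 1 in F major carries F (I). In F minor the chord on that degree is Fm, so here it functions as i, borrowed from the parallel minor. Ab (Ab–C–Eb) is not: scale degree 3 in F major carries Am (iii). In F minor the chord on that degree is Ab, so here it functions as bIII, borrowed from the parallel minor. Gdim (G–Bb–Db) doesn't fit — on degree 2 F major would have Gm (ii). Gdim is the degree-2 chord of F minor, so it is the borrowed ii°.

i, bIII, ii°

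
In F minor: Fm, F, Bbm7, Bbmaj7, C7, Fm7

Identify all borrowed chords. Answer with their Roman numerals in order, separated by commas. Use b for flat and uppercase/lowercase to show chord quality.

I, IVmaj7

F minor has the diatonic set Fm, Gdim, Ab, Bbm, C, Db, Eb (with V from harmonic minor). Fm, Bbm7, C7 and Fm7 all belong to that set. F (F–A–C) is not: scale degree 1 in F minor carries Fm (i). In F major the chord on that degree is F, so here it functions as I, borrowed from the parallel major. But Bbmaj7 (Bb–D–F–A) is foreign: the diatonic iv on degree 4 is Bbm, whereas Bbmaj7 comes from F major. It is labeled IVmaj7.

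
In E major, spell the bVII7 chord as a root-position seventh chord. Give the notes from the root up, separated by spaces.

D F# A C

bVII7 is built on the lowered scale degree 7. In E major degree 7 is D#; lowered it becomes D. In E minor the chord on D is D–F#–A–C.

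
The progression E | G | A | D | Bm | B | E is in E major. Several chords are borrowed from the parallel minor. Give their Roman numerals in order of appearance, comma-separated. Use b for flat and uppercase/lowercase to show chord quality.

bIII, bVII, v

In E major the diatonic chords are E, F#m, G#m, A, B, C#m, D#dim. E, A and B all belong to that set. G (G–B–D) doesn't fit — on degree 3 E major would have G#m (iii). G is the degree-3 chord of E minor, so it is the borrowed bIII. D (D–F#–A) doesn't fit — on degree 7 E major would have D#dim (vii°). D is the degree-7 chord of E minor, so it is the borrowed bVII. Bm (B–D–F#) is not: scale degree 5 in E major carries B (V). In E minor the chord on that degree is Bm, so here it functions as v, borrowed from the parallel minor.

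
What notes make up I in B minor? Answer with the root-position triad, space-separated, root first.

B D# F#

The root, B, is scale degree 1 — the same note in B minor and B major; only the chord quality changes. Stacking thirds in B major on B gives B–D#–F#.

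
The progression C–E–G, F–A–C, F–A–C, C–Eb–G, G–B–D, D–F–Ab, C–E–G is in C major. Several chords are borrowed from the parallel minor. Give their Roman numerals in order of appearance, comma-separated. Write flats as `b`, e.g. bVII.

i, ii°

C major has the diatonic set C, Dm, Em, F, G, Am, Bdim. C–E–G = C, F–A–C = F and G–B–D = G are all diatonic. But C–Eb–G is foreign: the diatonic I on degree 1 is C, whereas Cm comes from C minor. It is labeled i. D–F–Ab is not: scale degree 2 in C major carries Dm (ii). In C minor the chord on that degree is Ddim, so here it functions as ii°, borrowed from the parallel minor.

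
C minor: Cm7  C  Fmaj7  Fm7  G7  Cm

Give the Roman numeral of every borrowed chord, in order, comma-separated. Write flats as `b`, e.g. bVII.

The diatonic triads in C minor (with V from harmonic minor) are Cm, Ddim, Eb, Fm, G, Ab, Bb. Of the given chords, Cm7, Fm7, G7 and Cm are diatonic. C (C–E–G) is not: scale degree 1 in C minor carries Cm (i). In C major the chord on that degree is C, so here it functions as I, borrowed from the parallel major. But Fmaj7 (F–A–C–E) is foreign: the diatonic iv on degree 4 is Fm, whereas Fmaj7 comes from C major. It is labeled IVmaj7.

I, IVmaj7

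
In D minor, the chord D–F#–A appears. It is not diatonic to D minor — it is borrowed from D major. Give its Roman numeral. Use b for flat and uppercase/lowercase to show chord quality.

I

D is scale degree 1 in D minor. Diatonically D minor has Dm (i) on that degree; D–F#–A is instead the major chord native to D major, so it takes the label I.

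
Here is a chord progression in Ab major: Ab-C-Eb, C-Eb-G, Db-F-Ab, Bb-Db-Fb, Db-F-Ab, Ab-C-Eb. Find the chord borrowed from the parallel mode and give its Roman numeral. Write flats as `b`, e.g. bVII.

In Ab major the diatonic chords are Ab, Bbm, Cm, Db, Eb, Fm, Gdim. Ab–C–Eb = Ab, C–Eb–G = Cm and Db–F–Ab = Db all belong to that set. But Bb–Db–Fb is foreign: the diatonic ii on degree 2 is Bbm, whereas Bbdim comes from Ab minor. It is labeled ii°.

ii°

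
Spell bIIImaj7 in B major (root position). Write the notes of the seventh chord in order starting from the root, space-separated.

D F# A C#

The root of bIIImaj7 is the lowered 3rd degree: D# becomes D. Stacking thirds in B minor on D gives D–F#–A–C#.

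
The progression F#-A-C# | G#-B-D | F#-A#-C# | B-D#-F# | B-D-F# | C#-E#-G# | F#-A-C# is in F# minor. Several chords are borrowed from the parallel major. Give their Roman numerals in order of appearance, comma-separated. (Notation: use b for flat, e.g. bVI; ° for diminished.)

In F# minor (with V from harmonic minor) the diatonic chords are F#m, G#dim, A, Bm, C#, D, E. Of the given chords, F#–A–C# = F#m, G#–B–D = G#dim, B–D–F# = Bm and C#–E#–G# = C# are diatonic. F#–A#–C# is not: scale degree 1 in F# minor carries F#m (i). In F# major the chord on that degree is F#, so here it functions as I, borrowed from the parallel major. B–D#–F# doesn't fit — on degree 4 F# minor would have Bm (iv). B is the degree-4 chord of F# major, so it is the borrowed IV.

I, IV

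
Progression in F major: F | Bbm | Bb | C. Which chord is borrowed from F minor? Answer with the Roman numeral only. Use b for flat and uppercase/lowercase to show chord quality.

In F major the diatonic chords are F, Gm, Am, Bb, C, Dm, Edim. F, Bb and C are all diatonic. Bbm (Bb–Db–F) is not: scale degree 4 in F major carries Bb (IV). In F minor the chord on that degree is Bbm, so here it functions as iv, borrowed from the parallel minor.

iv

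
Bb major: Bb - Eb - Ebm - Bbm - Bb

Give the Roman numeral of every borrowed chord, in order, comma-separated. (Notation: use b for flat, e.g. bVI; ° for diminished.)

iv, i

Bb major has the diatonic set Bb, Cm, Dm, Eb, F, Gm, Adim. Bb and Eb are both diatonic. But Ebm (Eb–Gb–Bb) is foreign: the diatonic IV on degree 4 is Eb, whereas Ebm comes from Bb minor. It is labeled iv. But Bbm (Bb–Db–F) is foreign: the diatonic I on degree 1 is Bb, whereas Bbm comes from Bb minor. It is labeled i.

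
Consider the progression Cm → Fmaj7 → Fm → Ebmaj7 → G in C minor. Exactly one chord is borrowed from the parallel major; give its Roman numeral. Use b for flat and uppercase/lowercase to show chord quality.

IVmaj7

C minor has the diatonic set Cm, Ddim, Eb, Fm, G, Ab, Bb (with V from harmonic minor). Of the given chords, Cm, Fm, Ebmaj7 and G are diatonic. Fmaj7 (F–A–C–E) doesn't fit — on degree 4 C minor would have Fm (iv). Fmaj7 is the degree-4 chord of C major, so it is the borrowed IVmaj7.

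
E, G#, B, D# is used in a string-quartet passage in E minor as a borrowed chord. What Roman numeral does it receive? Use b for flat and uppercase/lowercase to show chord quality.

The root E is the diatonic 1st degree of E minor; the borrowing shows in the chord quality. The diatonic chord on degree 1 would be Em (i), but E–G#–B–D# is the major-seventh chord from E major. As a borrowed chord it is labeled Imaj7.

Imaj7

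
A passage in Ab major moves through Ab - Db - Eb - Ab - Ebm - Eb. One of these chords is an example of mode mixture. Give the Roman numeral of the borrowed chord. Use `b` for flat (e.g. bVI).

v

The diatonic triads in Ab major are Ab, Bbm, Cm, Db, Eb, Fm, Gdim. Ab, Db and Eb all belong to that set. Ebm (Eb–Gb–Bb) is not: scale degree 5 in Ab major carries Eb (V). In Ab minor the chord on that degree is Ebm, so here it functions as v, borrowed from the parallel minor.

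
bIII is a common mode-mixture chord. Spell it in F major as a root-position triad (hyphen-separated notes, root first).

Scale degree 3 in F major is A. bIII uses the lowered form, Ab, taken from F minor. Building the major chord from the parallel minor on Ab: Ab–C–Eb.

Ab-C-Eb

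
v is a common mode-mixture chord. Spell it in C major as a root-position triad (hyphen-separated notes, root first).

G-Bb-D

v is built on scale degree 5, which is G in both C major and its parallel. In C minor the chord on G is G–Bb–D.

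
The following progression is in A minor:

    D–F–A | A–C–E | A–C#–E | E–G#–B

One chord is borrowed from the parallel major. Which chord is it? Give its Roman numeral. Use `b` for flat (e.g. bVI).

In A minor (with V from harmonic minor) the diatonic chords are Am, Bdim, C, Dm, E, F, G. D–F–A = Dm, A–C–E = Am and E–G#–B = E are all diatonic. A–C#–E doesn't fit — on degree 1 A minor would have Am (i). A is the degree-1 chord of A major, so it is the borrowed I.

I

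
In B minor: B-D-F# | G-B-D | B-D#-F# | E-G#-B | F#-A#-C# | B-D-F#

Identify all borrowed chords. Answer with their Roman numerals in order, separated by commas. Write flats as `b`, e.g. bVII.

I, IV

B minor has the diatonic set Bm, C#dim, D, Em, F#, G, A (with V from harmonic minor). B–D–F# = Bm, G–B–D = G and F#–A#–C# = F# are all diatonic. B–D#–F# doesn't fit — on degree 1 B minor would have Bm (i). B is the degree-1 chord of B major, so it is the borrowed I. But E–G#–B is foreign: the diatonic iv on degree 4 is Em, whereas E comes from B major. It is labeled IV.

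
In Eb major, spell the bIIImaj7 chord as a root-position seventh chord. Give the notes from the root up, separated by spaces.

Gb Bb Db F

The root of bIIImaj7 is the lowered 3rd degree: G becomes Gb. Stacking thirds in Eb minor on Gb gives Gb–Bb–Db–F.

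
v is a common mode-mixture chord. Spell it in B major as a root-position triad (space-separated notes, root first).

F# A C#

v is built on scale degree 5, which is F# in both B major and its parallel. Stacking thirds in B minor on F# gives F#–A–C#.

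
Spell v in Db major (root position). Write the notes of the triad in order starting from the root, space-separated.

Ab Cb Eb

v is built on scale degree 5, which is Ab in both Db major and its parallel. Stacking thirds in Db minor on Ab gives Ab–Cb–Eb.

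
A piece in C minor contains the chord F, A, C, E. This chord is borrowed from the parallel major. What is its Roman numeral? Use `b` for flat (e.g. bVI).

IVmaj7

The root F is the diatonic 4th degree of C minor; the borrowing shows in the chord quality. F–A–C–E is a major-seventh chord — the form found in C major, not the diatonic iv (Fm). Borrowed into C minor it is written IVmaj7.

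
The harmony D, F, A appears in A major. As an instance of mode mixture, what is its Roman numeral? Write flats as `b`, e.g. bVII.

The root D is the diatonic 4th degree of A major; the borrowing shows in the chord quality. Diatonically A major has D (IV) on that degree; D–F–A is instead the minor chord native to A minor, so it takes the label iv.

iv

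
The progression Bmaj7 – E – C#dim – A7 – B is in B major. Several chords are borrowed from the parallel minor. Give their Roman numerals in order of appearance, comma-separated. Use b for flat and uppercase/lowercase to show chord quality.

B major has the diatonic set B, C#m, D#m, E, F#, G#m, A#dim. Of the given chords, Bmaj7, E and B are diatonic. C#dim (C#–E–G) doesn't fit — on degree 2 B major would have C#m (ii). C#dim is the degree-2 chord of B minor, so it is the borrowed ii°. A7 (A–C#–E–G) doesn't fit — on degree 7 B major would have A#dim (vii°). A7 is the degree-7 chord of B minor, so it is the borrowed bVII7.

ii°, bVII7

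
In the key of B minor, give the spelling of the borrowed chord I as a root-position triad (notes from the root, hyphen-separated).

B-D#-F#

I is built on scale degree 1, which is B in both B minor and its parallel. Building the major chord from the parallel major on B: B–D#–F#.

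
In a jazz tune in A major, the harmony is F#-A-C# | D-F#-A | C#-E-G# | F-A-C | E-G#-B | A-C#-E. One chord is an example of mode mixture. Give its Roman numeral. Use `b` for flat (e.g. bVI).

The diatonic triads in A major are A, Bm, C#m, D, E, F#m, G#dim. Of the given chords, F#–A–C# = F#m, D–F#–A = D, C#–E–G# = C#m, E–G#–B = E and A–C#–E = A are diatonic. F–A–C doesn't fit — on degree 6 A major would have F#m (vi). F is the degree-6 chord of A minor, so it is the borrowed bVI.

bVI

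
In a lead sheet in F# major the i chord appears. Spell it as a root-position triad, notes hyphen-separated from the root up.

The root, F#, is scale degree 1 — the same note in F# major and F# minor; only the chord quality changes. Building the minor chord from the parallel minor on F#: F#–A–C#.

F#-A-C#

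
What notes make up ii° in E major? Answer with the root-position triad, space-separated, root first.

The root, F#, is scale degree 2 — the same note in E major and E minor; only the chord quality changes. Building the diminished chord from the parallel minor on F#: F#–A–C.

F# A C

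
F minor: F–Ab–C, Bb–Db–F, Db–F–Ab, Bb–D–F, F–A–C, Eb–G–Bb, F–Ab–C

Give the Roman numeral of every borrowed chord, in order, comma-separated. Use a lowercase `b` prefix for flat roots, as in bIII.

IV, I

F minor has the diatonic set Fm, Gdim, Ab, Bbm, C, Db, Eb (with V from harmonic minor). F–Ab–C = Fm, Bb–Db–F = Bbm, Db–F–Ab = Db and Eb–G–Bb = Eb all belong to that set. Bb–D–F doesn't fit — on degree 4 F minor would have Bbm (iv). Bb is the degree-4 chord of F major, so it is the borrowed IV. F–A–C doesn't fit — on degree 1 F minor would have Fm (i). F is the degree-1 chord of F major, so it is the borrowed I.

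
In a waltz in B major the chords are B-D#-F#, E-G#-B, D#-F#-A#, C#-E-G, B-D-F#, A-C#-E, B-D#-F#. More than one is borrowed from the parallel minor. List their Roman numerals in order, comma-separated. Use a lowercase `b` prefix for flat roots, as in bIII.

In B major the diatonic chords are B, C#m, D#m, E, F#, G#m, A#dim. B–D#–F# = B, E–G#–B = E and D#–F#–A# = D#m all belong to that set. C#–E–G is not: scale degree 2 in B major carries C#m (ii). In B minor the chord on that degree is C#dim, so here it functions as ii°, borrowed from the parallel minor. B–D–F# doesn't fit — on degree 1 B major would have B (I). Bm is the degree-1 chord of B minor, so it is the borrowed i. But A–C#–E is foreign: the diatonic vii° on degree 7 is A#dim, whereas A comes from B minor. It is labeled bVII.

ii°, i, bVII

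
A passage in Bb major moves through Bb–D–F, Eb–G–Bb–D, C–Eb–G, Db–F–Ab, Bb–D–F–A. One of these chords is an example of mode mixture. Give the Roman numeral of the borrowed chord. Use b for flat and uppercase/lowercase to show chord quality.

bIII

Bb major has the diatonic set Bb, Cm, Dm, Eb, F, Gm, Adim. Bb–D–F = Bb, Eb–G–Bb–D = Ebmaj7, C–Eb–G = Cm and Bb–D–F–A = Bbmaj7 are all diatonic. But Db–F–Ab is foreign: the diatonic iii on degree 3 is Dm, whereas Db comes from Bb minor. It is labeled bIII.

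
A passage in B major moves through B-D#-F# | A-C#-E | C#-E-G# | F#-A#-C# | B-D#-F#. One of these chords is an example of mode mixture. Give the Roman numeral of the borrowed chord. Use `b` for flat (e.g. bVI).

The diatonic triads in B major are B, C#m, D#m, E, F#, G#m, A#dim. B–D#–F# = B, C#–E–G# = C#m and F#–A#–C# = F# are all diatonic. A–C#–E is not: scale degree 7 in B major carries A#dim (vii°). In B minor the chord on that degree is A, so here it functions as bVII, borrowed from the parallel minor.

bVII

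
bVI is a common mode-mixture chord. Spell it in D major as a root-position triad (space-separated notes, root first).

Bb D F

bVI is built on the lowered scale degree 6. In D major degree 6 is B; lowered it becomes Bb. In D minor the chord on Bb is Bb–D–F.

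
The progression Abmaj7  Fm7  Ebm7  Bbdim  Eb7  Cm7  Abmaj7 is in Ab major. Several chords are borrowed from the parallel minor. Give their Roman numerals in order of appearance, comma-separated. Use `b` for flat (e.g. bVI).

v7, ii°

Ab major has the diatonic set Ab, Bbm, Cm, Db, Eb, Fm, Gdim. Abmaj7, Fm7, Eb7 and Cm7 all belong to that set. Ebm7 (Eb–Gb–Bb–Db) is not: scale degree 5 in Ab major carries Eb (V). In Ab minor the chord on that degree is Ebm7, so here it functions as v7, borrowed from the parallel minor. Bbdim (Bb–Db–Fb) is not: scale degree 2 in Ab major carries Bbm (ii). In Ab minor the chord on that degree is Bbdim, so here it functions as ii°, borrowed from the parallel minor.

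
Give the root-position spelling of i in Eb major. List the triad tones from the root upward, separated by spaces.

Eb Gb Bb

i is built on scale degree 1, which is Eb in both Eb major and its parallel. Stacking thirds in Eb minor on Eb gives Eb–Gb–Bb.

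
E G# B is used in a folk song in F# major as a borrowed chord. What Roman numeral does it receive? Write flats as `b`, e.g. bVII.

bVII

E is the lowered form of scale degree 7 in F# major (the diatonic degree 7 is E#). E–G#–B is a major chord — the form found in F# minor, not the diatonic vii° (E#dim). Borrowed into F# major it is written bVII.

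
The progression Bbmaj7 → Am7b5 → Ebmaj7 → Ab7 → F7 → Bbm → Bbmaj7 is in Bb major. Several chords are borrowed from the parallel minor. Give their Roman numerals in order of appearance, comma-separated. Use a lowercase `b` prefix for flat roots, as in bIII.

The diatonic triads in Bb major are Bb, Cm, Dm, Eb, F, Gm, Adim. Bbmaj7, Am7b5, Ebmaj7 and F7 all belong to that set. But Ab7 (Ab–C–Eb–Gb) is foreign: the diatonic vii° on degree 7 is Adim, whereas Ab7 comes from Bb minor. It is labeled bVII7. But Bbm (Bb–Db–F) is foreign: the diatonic I on degree 1 is Bb, whereas Bbm comes from Bb minor. It is labeled i.

bVII7, i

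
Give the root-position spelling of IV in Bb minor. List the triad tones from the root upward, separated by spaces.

The root, Eb, is scale degree 4 — the same note in Bb minor and Bb major; only the chord quality changes. Building the major chord from the parallel major on Eb: Eb–G–Bb.

Eb G Bb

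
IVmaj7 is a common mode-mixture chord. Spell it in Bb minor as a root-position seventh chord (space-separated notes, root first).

Eb G Bb D

The root, Eb, is scale degree 4 — the same note in Bb minor and Bb major; only the chord quality changes. In Bb major the chord on Eb is Eb–G–Bb–D.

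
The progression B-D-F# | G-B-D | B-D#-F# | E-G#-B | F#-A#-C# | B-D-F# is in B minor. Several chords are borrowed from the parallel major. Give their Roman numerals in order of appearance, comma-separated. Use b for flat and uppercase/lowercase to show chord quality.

I, IV

In B minor (with V from harmonic minor) the diatonic chords are Bm, C#dim, D, Em, F#, G, A. B–D–F# = Bm, G–B–D = G and F#–A#–C# = F# all belong to that set. B–D#–F# is not: scale degree 1 in B minor carries Bm (i). In B major the chord on that degree is B, so here it functions as I, borrowed from the parallel major. E–G#–B is not: scale degree 4 in B minor carries Em (iv). In B major the chord on that degree is E, so here it functions as IV, borrowed from the parallel major.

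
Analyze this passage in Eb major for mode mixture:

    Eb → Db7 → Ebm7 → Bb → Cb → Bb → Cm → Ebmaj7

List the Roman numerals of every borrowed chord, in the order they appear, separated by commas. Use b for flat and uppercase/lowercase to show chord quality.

bVII7, i7, bVI

The diatonic triads in Eb major are Eb, Fm, Gm, Ab, Bb, Cm, Ddim. Eb, Bb, Cm and Ebmaj7 are all diatonic. Db7 (Db–F–Ab–Cb) is not: scale degree 7 in Eb major carries Ddim (vii°). In Eb minor the chord on that degree is Db7, so here it functions as bVII7, borrowed from the parallel minor. But Ebm7 (Eb–Gb–Bb–Db) is foreign: the diatonic I on degree 1 is Eb, whereas Ebm7 comes from Eb minor. It is labeled i7. Cb (Cb–Eb–Gb) is not: scale degree 6 in Eb major carries Cm (vi). In Eb minor the chord on that degree is Cb, so here it functions as bVI, borrowed from the parallel minor.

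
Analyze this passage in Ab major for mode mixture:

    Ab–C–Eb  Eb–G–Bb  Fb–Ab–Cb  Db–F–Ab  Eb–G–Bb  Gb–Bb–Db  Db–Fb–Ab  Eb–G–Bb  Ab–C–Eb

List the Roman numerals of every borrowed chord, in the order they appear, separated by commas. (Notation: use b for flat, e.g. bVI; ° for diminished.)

bVI, bVII, iv

In Ab major the diatonic chords are Ab, Bbm, Cm, Db, Eb, Fm, Gdim. Of the given chords, Ab–C–Eb = Ab, Eb–G–Bb = Eb and Db–F–Ab = Db are diatonic. Fb–Ab–Cb is not: scale degree 6 in Ab major carries Fm (vi). In Ab minor the chord on that degree is Fb, so here it functions as bVI, borrowed from the parallel minor. Gb–Bb–Db doesn't fit — on degree 7 Ab major would have Gdim (vii°). Gb is the degree-7 chord of Ab minor, so it is the borrowed bVII. Db–Fb–Ab doesn't fit — on degree 4 Ab major would have Db (IV). Dbm is the degree-4 chord of Ab minor, so it is the borrowed iv.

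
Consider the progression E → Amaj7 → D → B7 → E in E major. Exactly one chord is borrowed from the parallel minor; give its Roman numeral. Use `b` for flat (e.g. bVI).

bVII

In E major the diatonic chords are E, F#m, G#m, A, B, C#m, D#dim. E, Amaj7 and B7 are all diatonic. But D (D–F#–A) is foreign: the diatonic vii° on degree 7 is D#dim, whereas D comes from E minor. It is labeled bVII.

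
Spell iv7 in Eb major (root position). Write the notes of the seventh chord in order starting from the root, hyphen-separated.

The root, Ab, is scale degree 4 — the same note in Eb major and Eb minor; only the chord quality changes. Building the minor-seventh chord from the parallel minor on Ab: Ab–Cb–Eb–Gb.

Ab-Cb-Eb-Gb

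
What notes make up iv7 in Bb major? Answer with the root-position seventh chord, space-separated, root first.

Eb Gb Bb Db

iv7 is built on scale degree 4, which is Eb in both Bb major and its parallel. Stacking thirds in Bb minor on Eb gives Eb–Gb–Bb–Db.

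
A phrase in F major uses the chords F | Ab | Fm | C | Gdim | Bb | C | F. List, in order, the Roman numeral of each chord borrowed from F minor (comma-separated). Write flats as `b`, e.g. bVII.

bIII, i, ii°

In F major the diatonic chords are F, Gm, Am, Bb, C, Dm, Edim. F, C and Bb are all diatonic. Ab (Ab–C–Eb) doesn't fit — on degree 3 F major would have Am (iii). Ab is the degree-3 chord of F minor, so it is the borrowed bIII. Fm (F–Ab–C) is not: scale degree 1 in F major carries F (I). In F minor the chord on that degree is Fm, so here it functions as i, borrowed from the parallel minor. Gdim (G–Bb–Db) doesn't fit — on degree 2 F major would have Gm (ii). Gdim is the degree-2 chord of F minor, so it is the borrowed ii°.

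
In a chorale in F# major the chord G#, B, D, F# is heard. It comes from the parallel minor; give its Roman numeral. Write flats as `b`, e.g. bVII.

G# is scale degree 2 in F# major. The diatonic chord on degree 2 would be G#m (ii), but G#–B–D–F# is the half-diminished-seventh chord from F# minor. As a borrowed chord it is labeled iiø7.

iiø7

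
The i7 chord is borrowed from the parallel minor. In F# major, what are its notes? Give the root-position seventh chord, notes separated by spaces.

The root, F#, is scale degree 1 — the same note in F# major and F# minor; only the chord quality changes. In F# minor the chord on F# is F#–A–C#–E.

F# A C# E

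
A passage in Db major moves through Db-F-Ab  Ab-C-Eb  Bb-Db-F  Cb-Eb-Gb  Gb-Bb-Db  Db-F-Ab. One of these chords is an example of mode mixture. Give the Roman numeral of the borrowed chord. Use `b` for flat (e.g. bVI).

Db major has the diatonic set Db, Ebm, Fm, Gb, Ab, Bbm, Cdim. Of the given chords, Db–F–Ab = Db, Ab–C–Eb = Ab, Bb–Db–F = Bbm and Gb–Bb–Db = Gb are diatonic. Cb–Eb–Gb is not: scale degree 7 in Db major carries Cdim (vii°). In Db minor the chord on that degree is Cb, so here it functions as bVII, borrowed from the parallel minor.

bVII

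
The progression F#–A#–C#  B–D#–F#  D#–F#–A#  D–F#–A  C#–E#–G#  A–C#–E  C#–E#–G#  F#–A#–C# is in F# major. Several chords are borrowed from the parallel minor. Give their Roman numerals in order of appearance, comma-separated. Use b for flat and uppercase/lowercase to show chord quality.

bVI, bIII

F# major has the diatonic set F#, G#m, A#m, B, C#, D#m, E#dim. Of the given chords, F#–A#–C# = F#, B–D#–F# = B, D#–F#–A# = D#m and C#–E#–G# = C# are diatonic. D–F#–A doesn't fit — on degree 6 F# major would have D#m (vi). D is the degree-6 chord of F# minor, so it is the borrowed bVI. A–C#–E doesn't fit — on degree 3 F# major would have A#m (iii). A is the degree-3 chord of F# minor, so it is the borrowed bIII.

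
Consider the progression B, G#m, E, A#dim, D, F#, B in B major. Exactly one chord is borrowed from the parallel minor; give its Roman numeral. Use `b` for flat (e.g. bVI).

The diatonic triads in B major are B, C#m, D#m, E, F#, G#m, A#dim. B, G#m, E, A#dim and F# all belong to that set. D (D–F#–A) doesn't fit — on degree 3 B major would have D#m (iii). D is the degree-3 chord of B minor, so it is the borrowed bIII.

bIII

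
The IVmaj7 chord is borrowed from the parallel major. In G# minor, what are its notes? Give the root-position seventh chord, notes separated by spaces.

C# E# G# B#

The root, C#, is scale degree 4 — the same note in G# minor and G# major; only the chord quality changes. Stacking thirds in G# major on C# gives C#–E#–G#–B#.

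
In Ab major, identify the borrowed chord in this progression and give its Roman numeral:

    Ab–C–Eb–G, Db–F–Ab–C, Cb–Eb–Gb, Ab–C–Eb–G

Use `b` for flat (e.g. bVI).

Ab major has the diatonic set Ab, Bbm, Cm, Db, Eb, Fm, Gdim. Of the given chords, Ab–C–Eb–G = Abmaj7 and Db–F–Ab–C = Dbmaj7 are diatonic. But Cb–Eb–Gb is foreign: the diatonic iii on degree 3 is Cm, whereas Cb comes from Ab minor. It is labeled bIII.

bIII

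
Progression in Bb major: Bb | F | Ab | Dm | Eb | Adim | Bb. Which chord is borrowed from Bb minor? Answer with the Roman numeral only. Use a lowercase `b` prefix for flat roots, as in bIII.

bVII

Bb major has the diatonic set Bb, Cm, Dm, Eb, F, Gm, Adim. Of the given chords, Bb, F, Dm, Eb and Adim are diatonic. But Ab (Ab–C–Eb) is foreign: the diatonic vii° on degree 7 is Adim, whereas Ab comes from Bb minor. It is labeled bVII.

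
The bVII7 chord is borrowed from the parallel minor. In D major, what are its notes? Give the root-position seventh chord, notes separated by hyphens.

The root of bVII7 is the lowered 7th degree: C# becomes C. Stacking thirds in D minor on C gives C–E–G–Bb.

C-E-G-Bb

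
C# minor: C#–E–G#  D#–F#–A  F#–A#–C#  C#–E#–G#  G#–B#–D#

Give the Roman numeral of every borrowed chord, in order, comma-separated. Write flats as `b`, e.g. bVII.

C# minor has the diatonic set C#m, D#dim, E, F#m, G#, A, B (with V from harmonic minor). C#–E–G# = C#m, D#–F#–A = D#dim and G#–B#–D# = G# all belong to that set. But F#–A#–C# is foreign: the diatonic iv on degree 4 is F#m, whereas F# comes from C# major. It is labeled IV. C#–E#–G# is not: scale degree 1 in C# minor carries C#m (i). In C# major the chord on that degree is C#, so here it functions as I, borrowed from the parallel major.

IV, I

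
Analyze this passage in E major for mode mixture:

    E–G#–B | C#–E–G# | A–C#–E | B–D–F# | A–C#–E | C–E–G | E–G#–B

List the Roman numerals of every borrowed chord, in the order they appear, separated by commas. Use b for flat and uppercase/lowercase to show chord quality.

In E major the diatonic chords are E, F#m, G#m, A, B, C#m, D#dim. E–G#–B = E, C#–E–G# = C#m and A–C#–E = A are all diatonic. But B–D–F# is foreign: the diatonic V on degree 5 is B, whereas Bm comes from E minor. It is labeled v. C–E–G doesn't fit — on degree 6 E major would have C#m (vi). C is the degree-6 chord of E minor, so it is the borrowed bVI.

v, bVI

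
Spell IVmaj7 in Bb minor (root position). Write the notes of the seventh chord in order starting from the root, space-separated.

Eb G Bb D

The root, Eb, is scale degree 4 — the same note in Bb minor and Bb major; only the chord quality changes. Building the major-seventh chord from the parallel major on Eb: Eb–G–Bb–D.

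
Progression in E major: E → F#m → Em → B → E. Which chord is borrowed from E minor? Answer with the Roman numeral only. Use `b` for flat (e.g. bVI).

i

The diatonic triads in E major are E, F#m, G#m, A, B, C#m, D#dim. E, F#m and B all belong to that set. Em (E–G–B) doesn't fit — on degree 1 E major would have E (I). Em is the degree-1 chord of E minor, so it is the borrowed i.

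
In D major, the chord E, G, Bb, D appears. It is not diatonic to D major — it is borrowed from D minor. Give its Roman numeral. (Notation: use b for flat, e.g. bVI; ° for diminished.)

iiø7

E is scale degree 2 in D major. E–G–Bb–D is a half-diminished-seventh chord — the form found in D minor, not the diatonic ii (Em). Borrowed into D major it is written iiø7.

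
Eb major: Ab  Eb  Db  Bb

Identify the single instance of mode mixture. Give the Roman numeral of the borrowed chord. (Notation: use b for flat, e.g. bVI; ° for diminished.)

Eb major has the diatonic set Eb, Fm, Gm, Ab, Bb, Cm, Ddim. Ab, Eb and Bb are all diatonic. But Db (Db–F–Ab) is foreign: the diatonic vii° on degree 7 is Ddim, whereas Db comes from Eb minor. It is labeled bVII.

bVII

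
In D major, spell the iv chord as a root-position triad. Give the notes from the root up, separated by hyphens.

The root, G, is scale degree 4 — the same note in D major and D minor; only the chord quality changes. Stacking thirds in D minor on G gives G–Bb–D.

G-Bb-D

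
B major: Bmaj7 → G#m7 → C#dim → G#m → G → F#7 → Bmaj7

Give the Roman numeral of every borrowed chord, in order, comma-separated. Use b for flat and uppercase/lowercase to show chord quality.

B major has the diatonic set B, C#m, D#m, E, F#, G#m, A#dim. Of the given chords, Bmaj7, G#m7, G#m and F#7 are diatonic. C#dim (C#–E–G) doesn't fit — on degree 2 B major would have C#m (ii). C#dim is the degree-2 chord of B minor, so it is the borrowed ii°. G (G–B–D) is not: scale degree 6 in B major carries G#m (vi). In B minor the chord on that degree is G, so here it functions as bVI, borrowed from the parallel minor.

ii°, bVI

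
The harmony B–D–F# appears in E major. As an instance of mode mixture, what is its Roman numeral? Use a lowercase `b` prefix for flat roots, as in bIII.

v

The root B is the diatonic 5th degree of E major; the borrowing shows in the chord quality. B–D–F# is a minor chord — the form found in E minor, not the diatonic V (B). Borrowed into E major it is written v.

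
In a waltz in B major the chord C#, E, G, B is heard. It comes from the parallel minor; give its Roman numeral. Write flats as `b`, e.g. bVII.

iiø7

C# is scale degree 2 in B major. C#–E–G–B is a half-diminished-seventh chord — the form found in B minor, not the diatonic ii (C#m). Borrowed into B major it is written iiø7.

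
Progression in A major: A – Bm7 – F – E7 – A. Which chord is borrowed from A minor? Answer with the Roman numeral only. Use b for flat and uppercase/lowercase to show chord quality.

bVI

A major has the diatonic set A, Bm, C#m, D, E, F#m, G#dim. Of the given chords, A, Bm7 and E7 are diatonic. F (F–A–C) doesn't fit — on degree 6 A major would have F#m (vi). F is the degree-6 chord of A minor, so it is the borrowed bVI.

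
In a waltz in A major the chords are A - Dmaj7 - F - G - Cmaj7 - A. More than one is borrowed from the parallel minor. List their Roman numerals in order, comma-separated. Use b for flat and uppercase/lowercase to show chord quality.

In A major the diatonic chords are A, Bm, C#m, D, E, F#m, G#dim. Of the given chords, A and Dmaj7 are diatonic. F (F–A–C) doesn't fit — on degree 6 A major would have F#m (vi). F is the degree-6 chord of A minor, so it is the borrowed bVI. G (G–B–D) doesn't fit — on degree 7 A major would have G#dim (vii°). G is the degree-7 chord of A minor, so it is the borrowed bVII. But Cmaj7 (C–E–G–B) is foreign: the diatonic iii on degree 3 is C#m, whereas Cmaj7 comes from A minor. It is labeled bIIImaj7.

bVI, bVII, bIIImaj7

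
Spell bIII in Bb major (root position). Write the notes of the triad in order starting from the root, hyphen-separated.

bIII is built on the lowered scale degree 3. In Bb major degree 3 is D; lowered it becomes Db. Building the major chord from the parallel minor on Db: Db–F–Ab.

Db-F-Ab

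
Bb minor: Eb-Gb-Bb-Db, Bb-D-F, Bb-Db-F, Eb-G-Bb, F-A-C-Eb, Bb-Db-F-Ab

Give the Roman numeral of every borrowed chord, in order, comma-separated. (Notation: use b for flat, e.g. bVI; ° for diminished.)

I, IV

In Bb minor (with V from harmonic minor) the diatonic chords are Bbm, Cdim, Db, Ebm, F, Gb, Ab. Eb–Gb–Bb–Db = Ebm7, Bb–Db–F = Bbm, F–A–C–Eb = F7 and Bb–Db–F–Ab = Bbm7 all belong to that set. But Bb–D–F is foreign: the diatonic i on degree 1 is Bbm, whereas Bb comes from Bb major. It is labeled I. Eb–G–Bb doesn't fit — on degree 4 Bb minor would have Ebm (iv). Eb is the degree-4 chord of Bb major, so it is the borrowed IV.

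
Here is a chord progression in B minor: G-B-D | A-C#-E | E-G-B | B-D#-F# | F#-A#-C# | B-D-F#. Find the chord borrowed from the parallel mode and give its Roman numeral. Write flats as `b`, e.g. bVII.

I

B minor has the diatonic set Bm, C#dim, D, Em, F#, G, A (with V from harmonic minor). Of the given chords, G–B–D = G, A–C#–E = A, E–G–B = Em, F#–A#–C# = F# and B–D–F# = Bm are diatonic. But B–D#–F# is foreign: the diatonic i on degree 1 is Bm, whereas B comes from B major. It is labeled I.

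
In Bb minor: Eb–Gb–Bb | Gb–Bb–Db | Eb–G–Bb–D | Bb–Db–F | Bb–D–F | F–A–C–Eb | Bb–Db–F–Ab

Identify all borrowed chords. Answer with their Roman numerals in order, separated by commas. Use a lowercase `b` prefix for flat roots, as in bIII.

IVmaj7, I

The diatonic triads in Bb minor (with V from harmonic minor) are Bbm, Cdim, Db, Ebm, F, Gb, Ab. Eb–Gb–Bb = Ebm, Gb–Bb–Db = Gb, Bb–Db–F = Bbm, F–A–C–Eb = F7 and Bb–Db–F–Ab = Bbm7 all belong to that set. Eb–G–Bb–D is not: scale degree 4 in Bb minor carries Ebm (iv). In Bb major the chord on that degree is Ebmaj7, so here it functions as IVmaj7, borrowed from the parallel major. But Bb–D–F is foreign: the diatonic i on degree 1 is Bbm, whereas Bb comes from Bb major. It is labeled I.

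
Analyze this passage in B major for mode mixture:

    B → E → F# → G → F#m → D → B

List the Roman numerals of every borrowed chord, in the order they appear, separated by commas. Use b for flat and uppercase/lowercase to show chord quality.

B major has the diatonic set B, C#m, D#m, E, F#, G#m, A#dim. B, E and F# all belong to that set. G (G–B–D) doesn't fit — on degree 6 B major would have G#m (vi). G is the degree-6 chord of B minor, so it is the borrowed bVI. F#m (F#–A–C#) doesn't fit — on degree 5 B major would have F# (V). F#m is the degree-5 chord of B minor, so it is the borrowed v. D (D–F#–A) is not: scale degree 3 in B major carries D#m (iii). In B minor the chord on that degree is D, so here it functions as bIII, borrowed from the parallel minor.

bVI, v, bIII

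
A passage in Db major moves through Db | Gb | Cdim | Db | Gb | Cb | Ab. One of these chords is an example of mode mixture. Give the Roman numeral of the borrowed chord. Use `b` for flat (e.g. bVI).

The diatonic triads in Db major are Db, Ebm, Fm, Gb, Ab, Bbm, Cdim. Of the given chords, Db, Gb, Cdim and Ab are diatonic. Cb (Cb–Eb–Gb) doesn't fit — on degree 7 Db major would have Cdim (vii°). Cb is the degree-7 chord of Db minor, so it is the borrowed bVII.

bVII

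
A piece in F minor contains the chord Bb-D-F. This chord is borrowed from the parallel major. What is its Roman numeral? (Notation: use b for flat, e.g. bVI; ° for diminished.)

The root Bb is the diatonic 4th degree of F minor; the borrowing shows in the chord quality. Diatonically F minor has Bbm (iv) on that degree; Bb–D–F is instead the major chord native to F major, so it takes the label IV.

IV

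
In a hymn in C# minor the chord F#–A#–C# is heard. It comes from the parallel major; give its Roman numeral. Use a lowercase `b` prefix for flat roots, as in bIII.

The root F# is the diatonic 4th degree of C# minor; the borrowing shows in the chord quality. F#–A#–C# is a major chord — the form found in C# major, not the diatonic iv (F#m). Borrowed into C# minor it is written IV.

IV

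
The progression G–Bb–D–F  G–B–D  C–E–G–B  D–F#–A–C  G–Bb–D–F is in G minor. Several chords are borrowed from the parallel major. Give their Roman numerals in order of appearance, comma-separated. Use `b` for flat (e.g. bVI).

G minor has the diatonic set Gm, Adim, Bb, Cm, D, Eb, F (with V from harmonic minor). G–Bb–D–F = Gm7 and D–F#–A–C = D7 are both diatonic. G–B–D is not: scale degree 1 in G minor carries Gm (i). In G major the chord on that degree is G, so here it functions as I, borrowed from the parallel major. C–E–G–B is not: scale degree 4 in G minor carries Cm (iv). In G major the chord on that degree is Cmaj7, so here it functions as IVmaj7, borrowed from the parallel major.

I, IVmaj7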